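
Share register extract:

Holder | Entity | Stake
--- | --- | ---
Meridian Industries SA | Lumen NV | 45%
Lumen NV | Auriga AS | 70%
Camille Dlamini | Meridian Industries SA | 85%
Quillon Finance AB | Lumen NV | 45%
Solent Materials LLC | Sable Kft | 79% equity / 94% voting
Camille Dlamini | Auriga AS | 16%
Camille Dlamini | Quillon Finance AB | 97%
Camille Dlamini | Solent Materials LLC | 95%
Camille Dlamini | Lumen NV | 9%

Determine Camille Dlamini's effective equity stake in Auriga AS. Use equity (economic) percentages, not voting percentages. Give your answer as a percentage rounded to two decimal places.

79.63%

Camille reaches Auriga along 4 paths.
Via Lumen: 9% × 70% = 6.3%.
Via Quillon → Lumen: 97% × 45% × 70% = 30.555%.
Via Meridian → Lumen: 85% × 45% × 70% = 26.775%.
Direct stake: 16% = 16%.
Total: 6.3% + 30.555% + 26.775% + 16% = 79.63%.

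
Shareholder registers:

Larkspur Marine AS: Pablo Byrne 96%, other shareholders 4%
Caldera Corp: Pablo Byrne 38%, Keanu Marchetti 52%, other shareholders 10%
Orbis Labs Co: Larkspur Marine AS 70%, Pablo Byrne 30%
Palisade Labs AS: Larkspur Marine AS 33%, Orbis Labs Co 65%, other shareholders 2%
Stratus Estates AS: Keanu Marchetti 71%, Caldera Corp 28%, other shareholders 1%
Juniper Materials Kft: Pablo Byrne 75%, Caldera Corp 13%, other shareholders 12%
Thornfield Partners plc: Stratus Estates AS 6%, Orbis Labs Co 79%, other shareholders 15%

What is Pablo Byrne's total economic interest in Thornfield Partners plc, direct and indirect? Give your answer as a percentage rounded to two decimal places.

Pablo reaches Thornfield along 3 paths.
Via Caldera → Stratus: 38% × 28% × 6% = 0.6384%.
Via Larkspur → Orbis: 96% × 70% × 79% = 53.088%.
Via Orbis: 30% × 79% = 23.7%.
Total: 0.6384% + 53.088% + 23.7% = 77.4264%.
Rounded: 77.43%.

77.43%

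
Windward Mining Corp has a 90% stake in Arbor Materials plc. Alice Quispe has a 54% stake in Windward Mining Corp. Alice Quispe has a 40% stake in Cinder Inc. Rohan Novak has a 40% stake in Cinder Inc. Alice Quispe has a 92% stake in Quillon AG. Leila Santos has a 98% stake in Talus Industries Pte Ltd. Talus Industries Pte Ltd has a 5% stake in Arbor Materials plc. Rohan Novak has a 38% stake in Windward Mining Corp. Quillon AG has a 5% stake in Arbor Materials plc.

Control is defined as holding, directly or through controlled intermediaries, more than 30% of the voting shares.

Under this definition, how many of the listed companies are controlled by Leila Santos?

Leila holds 98% of Talus, so Leila controls Talus.
No other company's threshold is met.
Leila controls 1 company.

1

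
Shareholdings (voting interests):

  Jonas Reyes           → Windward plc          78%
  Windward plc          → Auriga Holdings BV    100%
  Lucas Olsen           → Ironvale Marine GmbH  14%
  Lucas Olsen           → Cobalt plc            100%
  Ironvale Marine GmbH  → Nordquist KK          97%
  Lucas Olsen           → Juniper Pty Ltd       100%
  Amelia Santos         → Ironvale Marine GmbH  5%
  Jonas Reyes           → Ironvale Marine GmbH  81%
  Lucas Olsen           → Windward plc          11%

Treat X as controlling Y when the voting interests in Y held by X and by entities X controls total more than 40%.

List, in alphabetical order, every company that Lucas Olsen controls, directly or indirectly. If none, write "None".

Lucas holds 100% of Cobalt, so Lucas controls Cobalt.
Lucas holds 100% of Juniper, so Lucas controls Juniper.
No other company's threshold is met.

Cobalt plc, Juniper Pty Ltd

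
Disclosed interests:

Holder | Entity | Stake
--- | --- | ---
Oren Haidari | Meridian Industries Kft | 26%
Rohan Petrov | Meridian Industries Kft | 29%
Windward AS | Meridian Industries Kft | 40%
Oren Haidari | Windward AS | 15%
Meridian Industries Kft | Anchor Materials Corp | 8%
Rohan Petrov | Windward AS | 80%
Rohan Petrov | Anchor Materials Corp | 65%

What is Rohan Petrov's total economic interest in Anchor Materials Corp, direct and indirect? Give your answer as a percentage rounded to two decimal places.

69.88%

Rohan reaches Anchor along 3 paths.
Direct stake: 65% = 65%.
Via Windward → Meridian: 80% × 40% × 8% = 2.56%.
Via Meridian: 29% × 8% = 2.32%.
Total: 65% + 2.56% + 2.32% = 69.88%.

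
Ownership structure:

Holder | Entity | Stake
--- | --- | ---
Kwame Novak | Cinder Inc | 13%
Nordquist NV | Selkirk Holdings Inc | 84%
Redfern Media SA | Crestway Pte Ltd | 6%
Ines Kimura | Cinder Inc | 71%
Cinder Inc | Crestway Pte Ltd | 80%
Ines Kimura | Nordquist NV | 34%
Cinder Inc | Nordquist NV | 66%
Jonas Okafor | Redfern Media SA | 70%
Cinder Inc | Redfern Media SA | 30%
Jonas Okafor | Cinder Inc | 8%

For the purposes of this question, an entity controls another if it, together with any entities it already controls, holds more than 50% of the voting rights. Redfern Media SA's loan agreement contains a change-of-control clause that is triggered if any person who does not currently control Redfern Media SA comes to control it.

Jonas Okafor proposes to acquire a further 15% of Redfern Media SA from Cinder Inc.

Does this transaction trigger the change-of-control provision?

No

The purchase adds only to Jonas's holdings (Cinder's stake shrinks), so Jonas is the only person who could newly come to control Redfern.
Jonas holds 70% of Redfern, so Jonas controls Redfern.
So Jonas already controls Redfern before the transaction.
After the purchase, Jonas's direct stake in Redfern rises to 70% + 15% = 85%, and Cinder's stake falls to 15%.
Jonas controlled Redfern already, so this is not a new person acquiring control; every other person's position is unchanged or reduced.
No new person acquires control, so the clause is not triggered.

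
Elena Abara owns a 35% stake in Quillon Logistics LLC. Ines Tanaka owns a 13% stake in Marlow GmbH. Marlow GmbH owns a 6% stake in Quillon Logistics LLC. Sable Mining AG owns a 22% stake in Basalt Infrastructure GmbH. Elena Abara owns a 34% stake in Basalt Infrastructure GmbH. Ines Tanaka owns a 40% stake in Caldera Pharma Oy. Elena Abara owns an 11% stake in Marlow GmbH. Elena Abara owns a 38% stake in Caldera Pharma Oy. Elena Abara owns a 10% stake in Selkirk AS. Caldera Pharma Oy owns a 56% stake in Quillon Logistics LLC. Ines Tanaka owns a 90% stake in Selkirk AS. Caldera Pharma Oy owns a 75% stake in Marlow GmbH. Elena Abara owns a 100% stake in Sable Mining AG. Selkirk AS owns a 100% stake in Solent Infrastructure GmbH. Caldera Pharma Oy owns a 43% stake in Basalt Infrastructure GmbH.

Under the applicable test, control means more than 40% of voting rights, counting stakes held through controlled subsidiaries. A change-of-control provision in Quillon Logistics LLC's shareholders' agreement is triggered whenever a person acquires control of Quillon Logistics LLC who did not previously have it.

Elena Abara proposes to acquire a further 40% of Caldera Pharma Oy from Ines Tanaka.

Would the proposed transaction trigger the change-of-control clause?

The purchase adds only to Elena's holdings (Ines's stake shrinks), so Elena is the only person who could newly come to control Quillon.
Elena holds 100% of Sable, so Elena controls Sable.
Elena and Sable together hold 34% + 22% = 56% of Basalt, so Elena controls Basalt.
In Quillon, Elena's side holds only 35%, not > 40%.
So before the transaction, Elena does not control Quillon.
After the purchase, Elena's direct stake in Caldera rises to 38% + 40% = 78%, and Ines's stake falls to 0%.
Elena holds 78% of Caldera, so Elena controls Caldera.
Caldera and Elena together hold 75% + 11% = 86% of Marlow, so Elena controls Marlow.
Caldera and Marlow and Elena together hold 56% + 6% + 35% = 97% of Quillon, so Elena controls Quillon.
Elena did not control Quillon before and does after, so the clause is triggered.

Yes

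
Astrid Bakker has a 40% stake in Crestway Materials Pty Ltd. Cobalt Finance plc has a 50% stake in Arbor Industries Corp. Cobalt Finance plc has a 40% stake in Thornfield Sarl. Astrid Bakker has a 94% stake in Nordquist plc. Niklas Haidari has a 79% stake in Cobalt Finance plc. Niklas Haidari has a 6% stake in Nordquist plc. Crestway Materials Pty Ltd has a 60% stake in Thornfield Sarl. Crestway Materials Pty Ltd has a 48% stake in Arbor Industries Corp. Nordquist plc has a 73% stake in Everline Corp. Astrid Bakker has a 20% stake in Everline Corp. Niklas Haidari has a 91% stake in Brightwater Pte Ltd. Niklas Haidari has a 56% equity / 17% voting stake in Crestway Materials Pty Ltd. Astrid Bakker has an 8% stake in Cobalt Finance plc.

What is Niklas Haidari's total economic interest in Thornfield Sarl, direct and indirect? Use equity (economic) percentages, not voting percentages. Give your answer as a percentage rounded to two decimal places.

Niklas reaches Thornfield along 2 paths.
Via Cobalt: 79% × 40% = 31.6%.
Via Crestway: 56% × 60% = 33.6%.
Total: 31.6% + 33.6% = 65.2%.
Rounded: 65.20%.

65.20%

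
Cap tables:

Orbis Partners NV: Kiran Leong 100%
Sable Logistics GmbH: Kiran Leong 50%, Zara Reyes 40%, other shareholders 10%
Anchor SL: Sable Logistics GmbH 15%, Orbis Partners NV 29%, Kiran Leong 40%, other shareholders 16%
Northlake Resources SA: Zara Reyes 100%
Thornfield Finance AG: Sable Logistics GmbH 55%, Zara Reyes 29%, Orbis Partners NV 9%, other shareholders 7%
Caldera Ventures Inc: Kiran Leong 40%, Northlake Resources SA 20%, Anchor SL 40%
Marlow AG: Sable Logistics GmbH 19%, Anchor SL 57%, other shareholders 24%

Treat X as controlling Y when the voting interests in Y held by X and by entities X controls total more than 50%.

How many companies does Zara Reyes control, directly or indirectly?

Zara holds 100% of Northlake, so Zara controls Northlake.
No other company's threshold is met.
Zara controls 1 company.

1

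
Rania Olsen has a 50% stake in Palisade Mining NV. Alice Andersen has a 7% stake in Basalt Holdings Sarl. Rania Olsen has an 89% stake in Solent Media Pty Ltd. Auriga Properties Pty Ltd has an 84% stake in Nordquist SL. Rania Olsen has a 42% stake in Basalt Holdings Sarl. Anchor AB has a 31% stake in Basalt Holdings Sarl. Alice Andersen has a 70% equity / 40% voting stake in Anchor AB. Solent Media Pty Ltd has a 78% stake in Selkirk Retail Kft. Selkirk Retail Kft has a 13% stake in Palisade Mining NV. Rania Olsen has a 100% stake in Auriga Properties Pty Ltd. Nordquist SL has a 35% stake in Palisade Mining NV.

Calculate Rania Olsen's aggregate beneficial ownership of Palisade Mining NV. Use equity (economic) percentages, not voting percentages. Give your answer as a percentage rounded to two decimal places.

88.42%

Rania reaches Palisade along 3 paths.
Direct stake: 50% = 50%.
Via Solent → Selkirk: 89% × 78% × 13% = 9.0246%.
Via Auriga → Nordquist: 100% × 84% × 35% = 29.4%.
Total: 50% + 9.0246% + 29.4% = 88.4246%.
Rounded: 88.42%.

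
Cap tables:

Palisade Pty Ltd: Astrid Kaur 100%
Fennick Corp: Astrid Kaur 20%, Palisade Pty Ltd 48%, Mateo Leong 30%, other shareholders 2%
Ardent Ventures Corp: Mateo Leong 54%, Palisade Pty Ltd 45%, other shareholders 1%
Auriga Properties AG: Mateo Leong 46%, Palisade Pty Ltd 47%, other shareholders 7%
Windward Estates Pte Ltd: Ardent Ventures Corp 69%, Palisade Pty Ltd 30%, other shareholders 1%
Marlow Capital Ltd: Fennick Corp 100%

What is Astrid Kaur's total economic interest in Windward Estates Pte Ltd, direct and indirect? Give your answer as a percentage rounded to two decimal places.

Astrid reaches Windward along 2 paths.
Via Palisade → Ardent: 100% × 45% × 69% = 31.05%.
Via Palisade: 100% × 30% = 30%.
Total: 31.05% + 30% = 61.05%.

61.05%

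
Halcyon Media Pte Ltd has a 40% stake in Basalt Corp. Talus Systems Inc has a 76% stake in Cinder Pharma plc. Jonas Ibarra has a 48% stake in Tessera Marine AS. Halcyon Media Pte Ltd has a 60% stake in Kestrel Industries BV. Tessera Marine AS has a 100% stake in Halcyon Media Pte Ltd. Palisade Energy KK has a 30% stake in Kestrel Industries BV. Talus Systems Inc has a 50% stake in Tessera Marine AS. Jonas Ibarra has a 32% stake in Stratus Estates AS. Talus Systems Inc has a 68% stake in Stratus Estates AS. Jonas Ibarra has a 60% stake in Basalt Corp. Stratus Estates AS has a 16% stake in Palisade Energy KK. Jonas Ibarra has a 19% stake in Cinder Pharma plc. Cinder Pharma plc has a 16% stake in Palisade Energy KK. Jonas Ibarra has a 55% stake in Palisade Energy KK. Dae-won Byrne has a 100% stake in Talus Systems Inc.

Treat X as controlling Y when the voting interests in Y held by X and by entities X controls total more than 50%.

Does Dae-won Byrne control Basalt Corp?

Dae-won holds 100% of Talus, so Dae-won controls Talus.
Talus holds 68% of Stratus, so Dae-won controls Stratus.
Talus holds 76% of Cinder, so Dae-won controls Cinder.
Neither Dae-won nor any entity Dae-won controls holds any voting interest in Basalt.
So Dae-won does not control Basalt.

No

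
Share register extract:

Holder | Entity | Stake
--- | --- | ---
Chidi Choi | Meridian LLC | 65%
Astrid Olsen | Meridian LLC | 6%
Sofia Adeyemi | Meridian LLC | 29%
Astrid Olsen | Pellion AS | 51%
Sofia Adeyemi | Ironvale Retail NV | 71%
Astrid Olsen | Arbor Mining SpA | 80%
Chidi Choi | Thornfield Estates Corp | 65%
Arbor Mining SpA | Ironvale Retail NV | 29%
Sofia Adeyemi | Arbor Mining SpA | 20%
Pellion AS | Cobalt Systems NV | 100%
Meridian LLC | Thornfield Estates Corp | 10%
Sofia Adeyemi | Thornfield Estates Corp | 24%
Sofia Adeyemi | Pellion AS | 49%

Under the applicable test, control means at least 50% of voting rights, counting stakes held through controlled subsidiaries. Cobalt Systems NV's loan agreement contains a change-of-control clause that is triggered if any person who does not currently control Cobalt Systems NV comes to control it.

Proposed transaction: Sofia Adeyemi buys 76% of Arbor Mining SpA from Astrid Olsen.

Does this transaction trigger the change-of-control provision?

The purchase adds only to Sofia's holdings (Astrid's stake shrinks), so Sofia is the only person who could newly come to control Cobalt.
Sofia holds 71% of Ironvale, so Sofia controls Ironvale.
Neither Sofia nor any entity Sofia controls holds any voting interest in Cobalt.
So before the transaction, Sofia does not control Cobalt.
After the purchase, Sofia's direct stake in Arbor rises to 20% + 76% = 96%, and Astrid's stake falls to 4%.
Sofia holds 96% of Arbor, so Sofia controls Arbor.
Sofia and Arbor together hold 71% + 29% = 100% of Ironvale, so Sofia controls Ironvale.
After the transaction, neither Sofia nor any entity Sofia controls holds a voting interest in Cobalt, so Sofia still does not control it.
No new person acquires control, so the clause is not triggered.

No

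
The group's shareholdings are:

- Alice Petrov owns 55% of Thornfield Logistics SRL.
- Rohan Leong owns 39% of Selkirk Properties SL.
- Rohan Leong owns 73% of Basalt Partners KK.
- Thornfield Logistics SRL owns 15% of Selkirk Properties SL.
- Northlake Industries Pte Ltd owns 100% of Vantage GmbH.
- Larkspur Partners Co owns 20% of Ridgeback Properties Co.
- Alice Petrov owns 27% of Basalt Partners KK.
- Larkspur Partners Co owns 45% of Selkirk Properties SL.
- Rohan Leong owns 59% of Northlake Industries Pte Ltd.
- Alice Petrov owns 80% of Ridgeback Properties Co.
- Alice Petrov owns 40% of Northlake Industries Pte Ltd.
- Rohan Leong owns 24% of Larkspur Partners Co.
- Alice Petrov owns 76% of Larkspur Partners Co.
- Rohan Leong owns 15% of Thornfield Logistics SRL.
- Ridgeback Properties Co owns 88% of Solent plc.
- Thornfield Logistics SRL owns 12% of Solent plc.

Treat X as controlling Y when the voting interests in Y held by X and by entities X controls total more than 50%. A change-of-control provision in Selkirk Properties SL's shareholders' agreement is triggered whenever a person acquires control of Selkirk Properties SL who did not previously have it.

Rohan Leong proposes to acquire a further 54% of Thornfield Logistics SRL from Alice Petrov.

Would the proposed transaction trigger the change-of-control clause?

Yes

The purchase adds only to Rohan's holdings (Alice's stake shrinks), so Rohan is the only person who could newly come to control Selkirk.
Rohan holds 59% of Northlake, so Rohan controls Northlake.
Rohan holds 73% of Basalt, so Rohan controls Basalt.
Northlake holds 100% of Vantage, so Rohan controls Vantage.
In Selkirk, Rohan's side holds only 39%, not > 50%.
So before the transaction, Rohan does not control Selkirk.
After the purchase, Rohan's direct stake in Thornfield rises to 15% + 54% = 69%, and Alice's stake falls to 1%.
Rohan holds 69% of Thornfield, so Rohan controls Thornfield.
Thornfield and Rohan together hold 15% + 39% = 54% of Selkirk, so Rohan controls Selkirk.
Rohan did not control Selkirk before and does after, so the clause is triggered.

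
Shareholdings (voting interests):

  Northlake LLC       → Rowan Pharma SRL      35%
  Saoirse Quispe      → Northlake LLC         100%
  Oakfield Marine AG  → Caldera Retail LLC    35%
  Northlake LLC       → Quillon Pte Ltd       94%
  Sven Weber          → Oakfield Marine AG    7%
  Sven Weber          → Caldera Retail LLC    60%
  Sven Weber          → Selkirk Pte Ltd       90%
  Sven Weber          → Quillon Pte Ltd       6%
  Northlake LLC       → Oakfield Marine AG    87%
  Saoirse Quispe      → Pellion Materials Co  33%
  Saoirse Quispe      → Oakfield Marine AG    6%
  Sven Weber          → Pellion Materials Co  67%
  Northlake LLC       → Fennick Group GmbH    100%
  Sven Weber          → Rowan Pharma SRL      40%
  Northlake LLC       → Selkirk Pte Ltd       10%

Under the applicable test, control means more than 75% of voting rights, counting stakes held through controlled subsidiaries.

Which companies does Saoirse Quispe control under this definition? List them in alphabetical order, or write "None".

Saoirse holds 100% of Northlake, so Saoirse controls Northlake.
Northlake holds 94% of Quillon, so Saoirse controls Quillon.
Saoirse and Northlake together hold 6% + 87% = 93% of Oakfield, so Saoirse controls Oakfield.
Northlake holds 100% of Fennick, so Saoirse controls Fennick.
No other company's threshold is met.

Fennick Group GmbH, Northlake LLC, Oakfield Marine AG, Quillon Pte Ltd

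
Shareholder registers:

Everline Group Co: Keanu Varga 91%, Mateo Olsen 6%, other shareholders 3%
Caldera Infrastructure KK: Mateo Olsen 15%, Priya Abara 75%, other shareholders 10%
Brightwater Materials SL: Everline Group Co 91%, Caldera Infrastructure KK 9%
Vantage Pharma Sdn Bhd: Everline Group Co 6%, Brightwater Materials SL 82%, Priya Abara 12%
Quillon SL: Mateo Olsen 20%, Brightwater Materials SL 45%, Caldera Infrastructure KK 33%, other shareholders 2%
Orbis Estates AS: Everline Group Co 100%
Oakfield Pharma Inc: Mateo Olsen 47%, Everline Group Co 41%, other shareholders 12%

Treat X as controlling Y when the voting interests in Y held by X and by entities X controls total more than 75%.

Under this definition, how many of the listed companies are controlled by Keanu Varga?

Keanu holds 91% of Everline, so Keanu controls Everline.
Everline holds 91% of Brightwater, so Keanu controls Brightwater.
Everline and Brightwater together hold 6% + 82% = 88% of Vantage, so Keanu controls Vantage.
Everline holds 100% of Orbis, so Keanu controls Orbis.
No other company's threshold is met.
Keanu controls 4 companies.

4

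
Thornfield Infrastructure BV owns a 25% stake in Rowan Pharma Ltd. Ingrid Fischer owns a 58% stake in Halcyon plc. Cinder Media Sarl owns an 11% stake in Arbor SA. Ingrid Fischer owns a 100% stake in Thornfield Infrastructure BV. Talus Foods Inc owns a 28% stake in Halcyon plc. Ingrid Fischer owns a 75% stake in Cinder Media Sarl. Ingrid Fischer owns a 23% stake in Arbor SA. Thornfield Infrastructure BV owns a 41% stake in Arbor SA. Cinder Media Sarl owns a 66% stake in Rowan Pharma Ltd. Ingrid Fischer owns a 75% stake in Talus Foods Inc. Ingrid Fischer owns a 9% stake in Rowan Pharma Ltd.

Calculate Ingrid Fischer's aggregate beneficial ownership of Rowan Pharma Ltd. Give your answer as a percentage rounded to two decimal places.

Ingrid reaches Rowan along 3 paths.
Via Thornfield: 100% × 25% = 25%.
Direct stake: 9% = 9%.
Via Cinder: 75% × 66% = 49.5%.
Total: 25% + 9% + 49.5% = 83.5%.
Rounded: 83.50%.

83.50%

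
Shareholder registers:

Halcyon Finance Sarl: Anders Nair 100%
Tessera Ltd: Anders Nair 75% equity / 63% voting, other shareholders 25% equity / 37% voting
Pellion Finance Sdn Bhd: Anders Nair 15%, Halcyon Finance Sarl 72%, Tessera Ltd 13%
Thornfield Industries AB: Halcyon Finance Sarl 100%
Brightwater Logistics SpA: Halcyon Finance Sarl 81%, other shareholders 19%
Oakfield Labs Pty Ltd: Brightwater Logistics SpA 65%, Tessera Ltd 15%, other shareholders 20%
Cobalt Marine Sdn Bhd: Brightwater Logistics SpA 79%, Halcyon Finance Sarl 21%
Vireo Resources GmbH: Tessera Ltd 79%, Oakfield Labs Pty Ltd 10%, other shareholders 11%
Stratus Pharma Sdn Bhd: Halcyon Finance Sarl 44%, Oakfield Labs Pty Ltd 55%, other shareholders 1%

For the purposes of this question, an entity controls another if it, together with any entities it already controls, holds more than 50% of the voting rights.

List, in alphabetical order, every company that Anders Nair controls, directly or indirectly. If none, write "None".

Brightwater Logistics SpA, Cobalt Marine Sdn Bhd, Halcyon Finance Sarl, Oakfield Labs Pty Ltd, Pellion Finance Sdn Bhd, Stratus Pharma Sdn Bhd, Tessera Ltd, Thornfield Industries AB, Vireo Resources GmbH

Anders holds 100% of Halcyon, so Anders controls Halcyon.
Anders holds 63% of Tessera, so Anders controls Tessera.
Anders and Halcyon and Tessera together hold 15% + 72% + 13% = 100% of Pellion, so Anders controls Pellion.
Halcyon holds 100% of Thornfield, so Anders controls Thornfield.
Halcyon holds 81% of Brightwater, so Anders controls Brightwater.
Brightwater and Tessera together hold 65% + 15% = 80% of Oakfield, so Anders controls Oakfield.
Brightwater and Halcyon together hold 79% + 21% = 100% of Cobalt, so Anders controls Cobalt.
Tessera and Oakfield together hold 79% + 10% = 89% of Vireo, so Anders controls Vireo.
Halcyon and Oakfield together hold 44% + 55% = 99% of Stratus, so Anders controls Stratus.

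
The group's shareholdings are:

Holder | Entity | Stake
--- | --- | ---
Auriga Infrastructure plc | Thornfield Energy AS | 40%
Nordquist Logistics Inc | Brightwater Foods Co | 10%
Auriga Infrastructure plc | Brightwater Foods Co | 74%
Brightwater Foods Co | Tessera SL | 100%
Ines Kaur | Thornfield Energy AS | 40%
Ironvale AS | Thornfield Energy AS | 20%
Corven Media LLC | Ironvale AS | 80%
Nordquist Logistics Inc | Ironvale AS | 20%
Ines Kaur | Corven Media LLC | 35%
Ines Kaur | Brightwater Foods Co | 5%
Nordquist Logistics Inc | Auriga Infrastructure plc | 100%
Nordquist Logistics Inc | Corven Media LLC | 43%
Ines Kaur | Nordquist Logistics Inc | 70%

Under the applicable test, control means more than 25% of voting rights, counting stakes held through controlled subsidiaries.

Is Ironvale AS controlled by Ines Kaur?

Yes

Ines holds 70% of Nordquist, so Ines controls Nordquist.
Nordquist and Ines together hold 43% + 35% = 78% of Corven, so Ines controls Corven.
Corven and Nordquist together hold 80% + 20% = 100% of Ironvale, so Ines controls Ironvale.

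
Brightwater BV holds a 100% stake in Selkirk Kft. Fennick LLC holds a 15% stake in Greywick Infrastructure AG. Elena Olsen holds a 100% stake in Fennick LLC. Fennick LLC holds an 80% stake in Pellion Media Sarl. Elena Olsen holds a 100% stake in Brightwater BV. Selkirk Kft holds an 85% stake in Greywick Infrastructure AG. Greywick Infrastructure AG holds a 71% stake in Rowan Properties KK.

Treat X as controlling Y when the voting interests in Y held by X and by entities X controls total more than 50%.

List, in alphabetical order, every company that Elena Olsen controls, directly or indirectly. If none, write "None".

Elena holds 100% of Fennick, so Elena controls Fennick.
Elena holds 100% of Brightwater, so Elena controls Brightwater.
Brightwater holds 100% of Selkirk, so Elena controls Selkirk.
Selkirk and Fennick together hold 85% + 15% = 100% of Greywick, so Elena controls Greywick.
Fennick holds 80% of Pellion, so Elena controls Pellion.
Greywick holds 71% of Rowan, so Elena controls Rowan.

Brightwater BV, Fennick LLC, Greywick Infrastructure AG, Pellion Media Sarl, Rowan Properties KK, Selkirk Kft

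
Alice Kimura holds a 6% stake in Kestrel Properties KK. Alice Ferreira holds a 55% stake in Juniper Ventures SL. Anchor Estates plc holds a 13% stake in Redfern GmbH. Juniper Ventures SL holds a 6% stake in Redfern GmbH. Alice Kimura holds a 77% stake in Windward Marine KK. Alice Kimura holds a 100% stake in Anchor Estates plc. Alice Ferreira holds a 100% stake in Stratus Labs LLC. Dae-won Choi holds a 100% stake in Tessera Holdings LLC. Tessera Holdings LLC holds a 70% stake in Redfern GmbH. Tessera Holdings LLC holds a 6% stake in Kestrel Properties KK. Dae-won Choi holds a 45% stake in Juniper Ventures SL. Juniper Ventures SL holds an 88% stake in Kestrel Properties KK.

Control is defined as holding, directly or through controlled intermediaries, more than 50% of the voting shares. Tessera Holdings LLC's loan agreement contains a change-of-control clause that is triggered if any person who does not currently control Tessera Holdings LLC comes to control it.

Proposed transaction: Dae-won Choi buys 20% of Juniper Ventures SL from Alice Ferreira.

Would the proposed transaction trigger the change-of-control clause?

The purchase adds only to Dae-won's holdings (Alice Ferreira's stake shrinks), so Dae-won is the only person who could newly come to control Tessera.
Dae-won holds 100% of Tessera, so Dae-won controls Tessera.
So Dae-won already controls Tessera before the transaction.
After the purchase, Dae-won's direct stake in Juniper rises to 45% + 20% = 65%, and Alice Ferreira's stake falls to 35%.
Dae-won controlled Tessera already, so this is not a new person acquiring control; every other person's position is unchanged or reduced.
No new person acquires control, so the clause is not triggered.

No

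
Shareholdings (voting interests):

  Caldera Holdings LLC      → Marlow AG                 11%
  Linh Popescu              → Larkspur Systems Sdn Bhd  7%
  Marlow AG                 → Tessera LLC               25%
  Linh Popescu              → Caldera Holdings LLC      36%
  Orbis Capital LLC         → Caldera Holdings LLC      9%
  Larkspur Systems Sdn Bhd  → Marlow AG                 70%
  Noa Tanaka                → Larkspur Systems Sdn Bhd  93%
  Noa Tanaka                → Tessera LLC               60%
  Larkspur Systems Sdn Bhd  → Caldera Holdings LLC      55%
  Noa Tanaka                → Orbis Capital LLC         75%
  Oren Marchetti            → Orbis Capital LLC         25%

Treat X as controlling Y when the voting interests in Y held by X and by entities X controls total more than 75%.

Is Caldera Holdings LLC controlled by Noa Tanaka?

Noa holds 93% of Larkspur, so Noa controls Larkspur.
In Caldera, Noa's side holds only 55%, not > 75%.
So Noa does not control Caldera.

No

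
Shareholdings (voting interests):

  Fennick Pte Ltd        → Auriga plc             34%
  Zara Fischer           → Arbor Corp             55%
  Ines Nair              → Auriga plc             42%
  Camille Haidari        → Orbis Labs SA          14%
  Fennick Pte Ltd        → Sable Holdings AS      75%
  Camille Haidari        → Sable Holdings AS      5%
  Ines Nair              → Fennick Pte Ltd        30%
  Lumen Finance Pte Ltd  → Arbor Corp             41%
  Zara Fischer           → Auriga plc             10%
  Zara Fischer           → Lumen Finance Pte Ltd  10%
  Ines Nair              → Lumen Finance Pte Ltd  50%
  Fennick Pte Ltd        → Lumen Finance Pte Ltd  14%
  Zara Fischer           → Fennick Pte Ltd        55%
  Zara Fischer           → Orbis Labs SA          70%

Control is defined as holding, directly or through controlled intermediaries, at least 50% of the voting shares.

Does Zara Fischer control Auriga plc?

Zara holds 55% of Fennick, so Zara controls Fennick.
Fennick holds 75% of Sable, so Zara controls Sable.
Zara holds 55% of Arbor, so Zara controls Arbor.
Zara holds 70% of Orbis, so Zara controls Orbis.
In Auriga, Zara's side holds only 10% + 34% = 44%, not ≥ 50%.
So Zara does not control Auriga.

No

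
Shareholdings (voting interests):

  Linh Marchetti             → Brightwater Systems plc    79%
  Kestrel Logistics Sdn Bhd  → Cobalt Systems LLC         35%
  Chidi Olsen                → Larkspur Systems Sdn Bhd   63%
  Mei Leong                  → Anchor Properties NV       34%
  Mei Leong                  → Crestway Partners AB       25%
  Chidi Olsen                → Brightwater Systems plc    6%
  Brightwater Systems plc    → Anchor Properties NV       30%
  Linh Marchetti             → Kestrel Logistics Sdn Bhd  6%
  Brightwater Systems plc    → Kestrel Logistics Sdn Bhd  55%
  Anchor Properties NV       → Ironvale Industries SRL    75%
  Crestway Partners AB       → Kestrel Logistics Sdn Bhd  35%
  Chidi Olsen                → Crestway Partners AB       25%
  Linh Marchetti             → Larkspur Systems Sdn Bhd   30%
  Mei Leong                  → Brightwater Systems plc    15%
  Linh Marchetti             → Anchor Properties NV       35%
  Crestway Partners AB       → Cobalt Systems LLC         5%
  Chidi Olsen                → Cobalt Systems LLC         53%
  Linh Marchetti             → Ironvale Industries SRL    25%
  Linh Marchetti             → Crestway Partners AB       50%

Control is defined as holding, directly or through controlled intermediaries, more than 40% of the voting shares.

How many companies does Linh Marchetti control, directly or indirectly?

5

Linh holds 50% of Crestway, so Linh controls Crestway.
Linh holds 79% of Brightwater, so Linh controls Brightwater.
Linh and Brightwater together hold 35% + 30% = 65% of Anchor, so Linh controls Anchor.
Brightwater and Crestway and Linh together hold 55% + 35% + 6% = 96% of Kestrel, so Linh controls Kestrel.
Anchor and Linh together hold 75% + 25% = 100% of Ironvale, so Linh controls Ironvale.
No other company's threshold is met.
Linh controls 5 companies.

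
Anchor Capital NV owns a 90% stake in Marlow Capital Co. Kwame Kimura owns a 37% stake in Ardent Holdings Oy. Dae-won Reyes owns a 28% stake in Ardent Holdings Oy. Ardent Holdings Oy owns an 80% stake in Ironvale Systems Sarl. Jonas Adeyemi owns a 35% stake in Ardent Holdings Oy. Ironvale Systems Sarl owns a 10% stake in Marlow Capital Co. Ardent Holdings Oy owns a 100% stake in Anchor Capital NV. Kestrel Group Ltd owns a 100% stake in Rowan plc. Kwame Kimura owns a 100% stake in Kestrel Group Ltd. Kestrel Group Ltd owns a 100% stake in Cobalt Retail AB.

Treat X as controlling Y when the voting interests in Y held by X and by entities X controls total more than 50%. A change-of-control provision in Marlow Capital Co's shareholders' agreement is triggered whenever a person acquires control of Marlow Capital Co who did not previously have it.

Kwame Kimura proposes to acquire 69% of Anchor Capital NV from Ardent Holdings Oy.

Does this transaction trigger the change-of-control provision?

Yes

The purchase adds only to Kwame's holdings (Ardent's stake shrinks), so Kwame is the only person who could newly come to control Marlow.
Kwame holds 100% of Kestrel, so Kwame controls Kestrel.
Kestrel holds 100% of Cobalt, so Kwame controls Cobalt.
Kestrel holds 100% of Rowan, so Kwame controls Rowan.
Neither Kwame nor any entity Kwame controls holds any voting interest in Marlow.
So before the transaction, Kwame does not control Marlow.
After the purchase, Kwame holds 69% of Anchor directly, and Ardent's stake falls to 31%.
Kwame holds 69% of Anchor, so Kwame controls Anchor.
Anchor holds 90% of Marlow, so Kwame controls Marlow.
Kwame did not control Marlow before and does after, so the clause is triggered.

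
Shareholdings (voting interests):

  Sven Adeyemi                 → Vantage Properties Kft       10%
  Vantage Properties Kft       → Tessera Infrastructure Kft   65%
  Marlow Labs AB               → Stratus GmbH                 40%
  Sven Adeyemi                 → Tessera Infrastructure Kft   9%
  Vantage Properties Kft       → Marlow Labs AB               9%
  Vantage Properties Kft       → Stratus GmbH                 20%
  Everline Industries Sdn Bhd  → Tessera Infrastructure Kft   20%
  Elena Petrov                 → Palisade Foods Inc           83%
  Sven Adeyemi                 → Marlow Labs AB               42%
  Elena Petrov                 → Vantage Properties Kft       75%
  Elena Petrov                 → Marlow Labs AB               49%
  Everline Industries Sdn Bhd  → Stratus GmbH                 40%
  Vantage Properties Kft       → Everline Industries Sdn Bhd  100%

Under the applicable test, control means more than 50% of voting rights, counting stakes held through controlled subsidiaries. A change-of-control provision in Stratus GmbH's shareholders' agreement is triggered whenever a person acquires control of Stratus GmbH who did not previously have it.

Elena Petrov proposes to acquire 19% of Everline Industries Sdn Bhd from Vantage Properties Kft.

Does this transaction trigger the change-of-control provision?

The purchase adds only to Elena's holdings (Vantage's stake shrinks), so Elena is the only person who could newly come to control Stratus.
Elena holds 75% of Vantage, so Elena controls Vantage.
Vantage holds 100% of Everline, so Elena controls Everline.
Vantage and Elena together hold 9% + 49% = 58% of Marlow, so Elena controls Marlow.
Everline and Marlow and Vantage together hold 40% + 40% + 20% = 100% of Stratus, so Elena controls Stratus.
So Elena already controls Stratus before the transaction.
After the purchase, Elena holds 19% of Everline directly, and Vantage's stake falls to 81%.
Elena controlled Stratus already, so this is not a new person acquiring control; every other person's position is unchanged or reduced.
No new person acquires control, so the clause is not triggered.

No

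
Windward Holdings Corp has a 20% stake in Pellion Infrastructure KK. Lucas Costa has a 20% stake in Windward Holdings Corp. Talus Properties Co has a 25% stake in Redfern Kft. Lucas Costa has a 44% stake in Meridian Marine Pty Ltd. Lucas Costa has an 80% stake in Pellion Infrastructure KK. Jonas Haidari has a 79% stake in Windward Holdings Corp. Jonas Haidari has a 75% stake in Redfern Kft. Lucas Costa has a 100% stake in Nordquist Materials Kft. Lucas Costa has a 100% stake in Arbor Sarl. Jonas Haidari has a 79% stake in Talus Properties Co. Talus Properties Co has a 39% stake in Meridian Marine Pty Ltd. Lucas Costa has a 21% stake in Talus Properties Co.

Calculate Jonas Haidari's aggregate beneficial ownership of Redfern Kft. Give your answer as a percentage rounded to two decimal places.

Jonas reaches Redfern along 2 paths.
Via Talus: 79% × 25% = 19.75%.
Direct stake: 75% = 75%.
Total: 19.75% + 75% = 94.75%.

94.75%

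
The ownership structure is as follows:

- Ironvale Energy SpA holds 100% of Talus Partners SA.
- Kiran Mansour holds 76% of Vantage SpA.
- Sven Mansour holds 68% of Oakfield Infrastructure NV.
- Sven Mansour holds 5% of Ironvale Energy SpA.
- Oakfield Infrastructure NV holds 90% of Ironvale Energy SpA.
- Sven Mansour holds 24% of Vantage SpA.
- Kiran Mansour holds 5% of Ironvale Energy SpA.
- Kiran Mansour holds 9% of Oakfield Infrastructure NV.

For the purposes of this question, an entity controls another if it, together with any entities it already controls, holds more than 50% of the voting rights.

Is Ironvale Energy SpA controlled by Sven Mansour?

Yes

Sven holds 68% of Oakfield, so Sven controls Oakfield.
Oakfield and Sven together hold 90% + 5% = 95% of Ironvale, so Sven controls Ironvale.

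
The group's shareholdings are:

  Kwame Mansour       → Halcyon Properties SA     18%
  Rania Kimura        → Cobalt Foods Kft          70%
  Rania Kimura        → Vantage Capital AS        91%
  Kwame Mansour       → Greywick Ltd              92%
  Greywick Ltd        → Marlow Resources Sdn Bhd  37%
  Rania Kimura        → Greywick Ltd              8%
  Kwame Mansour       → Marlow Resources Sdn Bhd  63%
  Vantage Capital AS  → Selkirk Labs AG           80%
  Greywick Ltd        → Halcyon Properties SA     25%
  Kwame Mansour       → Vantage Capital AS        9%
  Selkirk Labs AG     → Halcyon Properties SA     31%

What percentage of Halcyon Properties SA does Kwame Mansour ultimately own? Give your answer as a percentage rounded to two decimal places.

Kwame reaches Halcyon along 3 paths.
Via Vantage → Selkirk: 9% × 80% × 31% = 2.232%.
Via Greywick: 92% × 25% = 23%.
Direct stake: 18% = 18%.
Total: 2.232% + 23% + 18% = 43.232%.
Rounded: 43.23%.

43.23%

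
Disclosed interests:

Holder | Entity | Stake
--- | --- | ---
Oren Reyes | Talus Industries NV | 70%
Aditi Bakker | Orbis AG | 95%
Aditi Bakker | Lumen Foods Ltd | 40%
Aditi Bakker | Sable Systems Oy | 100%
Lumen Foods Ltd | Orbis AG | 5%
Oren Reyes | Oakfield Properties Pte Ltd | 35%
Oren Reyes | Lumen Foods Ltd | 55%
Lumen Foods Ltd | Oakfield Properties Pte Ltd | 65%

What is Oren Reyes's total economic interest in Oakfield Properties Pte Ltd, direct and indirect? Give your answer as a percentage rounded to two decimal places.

70.75%

Oren reaches Oakfield along 2 paths.
Via Lumen: 55% × 65% = 35.75%.
Direct stake: 35% = 35%.
Total: 35.75% + 35% = 70.75%.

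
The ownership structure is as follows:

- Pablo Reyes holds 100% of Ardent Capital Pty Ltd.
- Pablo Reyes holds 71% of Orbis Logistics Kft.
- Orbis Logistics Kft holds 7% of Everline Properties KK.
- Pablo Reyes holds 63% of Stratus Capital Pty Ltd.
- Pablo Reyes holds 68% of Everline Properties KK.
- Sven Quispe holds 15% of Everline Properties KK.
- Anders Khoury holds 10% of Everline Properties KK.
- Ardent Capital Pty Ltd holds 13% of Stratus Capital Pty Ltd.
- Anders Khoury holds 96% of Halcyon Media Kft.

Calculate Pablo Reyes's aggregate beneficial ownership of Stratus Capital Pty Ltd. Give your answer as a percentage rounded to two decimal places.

76.00%

Pablo reaches Stratus along 2 paths.
Direct stake: 63% = 63%.
Via Ardent: 100% × 13% = 13%.
Total: 63% + 13% = 76%.
Rounded: 76.00%.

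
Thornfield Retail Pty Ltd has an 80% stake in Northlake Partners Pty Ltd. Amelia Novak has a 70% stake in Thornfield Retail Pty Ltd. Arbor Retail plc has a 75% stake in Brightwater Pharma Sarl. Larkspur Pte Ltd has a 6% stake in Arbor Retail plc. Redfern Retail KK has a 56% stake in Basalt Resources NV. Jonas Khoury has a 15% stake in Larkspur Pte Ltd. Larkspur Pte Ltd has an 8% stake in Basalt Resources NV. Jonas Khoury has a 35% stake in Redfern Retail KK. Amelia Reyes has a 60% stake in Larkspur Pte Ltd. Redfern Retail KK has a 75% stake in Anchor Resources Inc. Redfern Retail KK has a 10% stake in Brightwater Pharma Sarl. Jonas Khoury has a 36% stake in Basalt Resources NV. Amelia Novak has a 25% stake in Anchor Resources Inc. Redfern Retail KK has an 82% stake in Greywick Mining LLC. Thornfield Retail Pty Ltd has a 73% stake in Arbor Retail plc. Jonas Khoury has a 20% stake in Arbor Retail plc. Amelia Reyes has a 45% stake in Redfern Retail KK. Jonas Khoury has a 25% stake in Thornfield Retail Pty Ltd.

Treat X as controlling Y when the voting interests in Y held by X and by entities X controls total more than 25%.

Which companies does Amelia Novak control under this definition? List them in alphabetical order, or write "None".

Amelia Novak holds 70% of Thornfield, so Amelia Novak controls Thornfield.
Thornfield holds 73% of Arbor, so Amelia Novak controls Arbor.
Thornfield holds 80% of Northlake, so Amelia Novak controls Northlake.
Arbor holds 75% of Brightwater, so Amelia Novak controls Brightwater.
No other company's threshold is met.

Arbor Retail plc, Brightwater Pharma Sarl, Northlake Partners Pty Ltd, Thornfield Retail Pty Ltd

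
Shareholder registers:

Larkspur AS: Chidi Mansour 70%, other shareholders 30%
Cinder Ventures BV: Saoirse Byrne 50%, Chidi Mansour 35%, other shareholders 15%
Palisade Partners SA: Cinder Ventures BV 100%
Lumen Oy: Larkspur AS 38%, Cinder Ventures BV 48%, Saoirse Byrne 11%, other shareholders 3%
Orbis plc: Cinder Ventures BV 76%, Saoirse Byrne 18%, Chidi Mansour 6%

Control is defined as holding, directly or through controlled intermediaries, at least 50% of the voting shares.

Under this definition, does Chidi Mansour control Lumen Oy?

No

Chidi holds 70% of Larkspur, so Chidi controls Larkspur.
In Lumen, Chidi's side holds only 38%, not ≥ 50%.
So Chidi does not control Lumen.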